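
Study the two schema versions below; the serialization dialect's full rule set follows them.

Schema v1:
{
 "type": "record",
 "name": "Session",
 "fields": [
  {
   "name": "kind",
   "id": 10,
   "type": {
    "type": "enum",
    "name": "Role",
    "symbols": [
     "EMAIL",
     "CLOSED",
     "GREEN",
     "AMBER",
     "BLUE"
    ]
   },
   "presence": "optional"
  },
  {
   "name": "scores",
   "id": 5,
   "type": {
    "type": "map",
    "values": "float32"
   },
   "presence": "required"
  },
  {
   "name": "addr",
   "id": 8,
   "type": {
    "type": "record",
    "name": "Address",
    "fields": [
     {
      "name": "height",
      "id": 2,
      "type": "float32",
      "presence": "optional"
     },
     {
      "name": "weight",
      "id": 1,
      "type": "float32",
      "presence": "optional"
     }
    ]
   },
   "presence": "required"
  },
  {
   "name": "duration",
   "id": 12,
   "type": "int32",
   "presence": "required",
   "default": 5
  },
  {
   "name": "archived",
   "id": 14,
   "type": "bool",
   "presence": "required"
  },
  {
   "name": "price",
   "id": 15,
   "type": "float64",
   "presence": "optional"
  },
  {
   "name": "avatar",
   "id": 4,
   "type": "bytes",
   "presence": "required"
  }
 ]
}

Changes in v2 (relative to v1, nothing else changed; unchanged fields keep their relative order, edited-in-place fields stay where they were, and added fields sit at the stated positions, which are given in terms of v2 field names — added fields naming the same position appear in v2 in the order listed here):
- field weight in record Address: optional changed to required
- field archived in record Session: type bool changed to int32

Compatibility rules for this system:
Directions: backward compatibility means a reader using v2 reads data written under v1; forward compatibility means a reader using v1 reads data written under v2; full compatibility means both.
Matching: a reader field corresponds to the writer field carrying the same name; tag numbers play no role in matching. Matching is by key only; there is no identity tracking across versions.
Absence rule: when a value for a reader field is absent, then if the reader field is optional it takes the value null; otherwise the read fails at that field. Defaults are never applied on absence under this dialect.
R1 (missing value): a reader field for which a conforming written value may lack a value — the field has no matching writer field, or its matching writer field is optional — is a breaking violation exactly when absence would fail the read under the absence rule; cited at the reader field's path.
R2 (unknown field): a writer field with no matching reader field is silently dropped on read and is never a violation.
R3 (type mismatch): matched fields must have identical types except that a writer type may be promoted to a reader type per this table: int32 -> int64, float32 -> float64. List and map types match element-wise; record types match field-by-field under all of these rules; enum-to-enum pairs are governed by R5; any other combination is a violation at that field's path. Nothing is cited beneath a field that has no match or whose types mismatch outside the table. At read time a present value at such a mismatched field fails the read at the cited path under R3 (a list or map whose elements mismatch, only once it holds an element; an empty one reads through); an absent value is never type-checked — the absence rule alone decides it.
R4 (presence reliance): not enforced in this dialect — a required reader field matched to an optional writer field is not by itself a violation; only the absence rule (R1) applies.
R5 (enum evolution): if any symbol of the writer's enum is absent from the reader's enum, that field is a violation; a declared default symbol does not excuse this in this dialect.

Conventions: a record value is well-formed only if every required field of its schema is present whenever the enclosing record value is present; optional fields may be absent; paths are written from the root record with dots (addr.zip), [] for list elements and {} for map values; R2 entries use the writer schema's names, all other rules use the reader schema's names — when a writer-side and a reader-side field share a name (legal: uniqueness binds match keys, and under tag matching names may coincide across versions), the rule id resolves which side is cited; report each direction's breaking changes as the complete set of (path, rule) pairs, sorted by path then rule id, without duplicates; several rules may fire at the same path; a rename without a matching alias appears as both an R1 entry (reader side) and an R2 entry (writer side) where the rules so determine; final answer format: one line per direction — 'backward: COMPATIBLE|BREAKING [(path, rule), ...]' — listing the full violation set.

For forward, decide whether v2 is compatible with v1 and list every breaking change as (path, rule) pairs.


arrows below run writer -> reader for Session
forward for Session (reader v1, writer v2):
  kind: Role -> Role, writer optional; from kind
  scores: map<string, float32> -> map<string, float32>, writer required; from scores
  addr: Address -> Address, writer required; from addr
  duration: int32 -> int32, writer required; from duration
  archived: int32 -> bool, writer required; from archived
  price: float64 -> float64, writer optional; from price
  avatar: bytes -> bytes, writer required; from avatar
  addr.height: float32 -> float32, writer optional; from addr.height
  addr.weight: float32 -> float32, writer required; from addr.weight
  rule R3 violated at archived
  => forward verdict for Session: BREAKING, 1 violation(s)
ruling out the remaining Session differences:
  field weight in record Address: optional changed to required -> its effect on Session is confined to the backward direction, not asked

forward: BREAKING [(archived, R3)]


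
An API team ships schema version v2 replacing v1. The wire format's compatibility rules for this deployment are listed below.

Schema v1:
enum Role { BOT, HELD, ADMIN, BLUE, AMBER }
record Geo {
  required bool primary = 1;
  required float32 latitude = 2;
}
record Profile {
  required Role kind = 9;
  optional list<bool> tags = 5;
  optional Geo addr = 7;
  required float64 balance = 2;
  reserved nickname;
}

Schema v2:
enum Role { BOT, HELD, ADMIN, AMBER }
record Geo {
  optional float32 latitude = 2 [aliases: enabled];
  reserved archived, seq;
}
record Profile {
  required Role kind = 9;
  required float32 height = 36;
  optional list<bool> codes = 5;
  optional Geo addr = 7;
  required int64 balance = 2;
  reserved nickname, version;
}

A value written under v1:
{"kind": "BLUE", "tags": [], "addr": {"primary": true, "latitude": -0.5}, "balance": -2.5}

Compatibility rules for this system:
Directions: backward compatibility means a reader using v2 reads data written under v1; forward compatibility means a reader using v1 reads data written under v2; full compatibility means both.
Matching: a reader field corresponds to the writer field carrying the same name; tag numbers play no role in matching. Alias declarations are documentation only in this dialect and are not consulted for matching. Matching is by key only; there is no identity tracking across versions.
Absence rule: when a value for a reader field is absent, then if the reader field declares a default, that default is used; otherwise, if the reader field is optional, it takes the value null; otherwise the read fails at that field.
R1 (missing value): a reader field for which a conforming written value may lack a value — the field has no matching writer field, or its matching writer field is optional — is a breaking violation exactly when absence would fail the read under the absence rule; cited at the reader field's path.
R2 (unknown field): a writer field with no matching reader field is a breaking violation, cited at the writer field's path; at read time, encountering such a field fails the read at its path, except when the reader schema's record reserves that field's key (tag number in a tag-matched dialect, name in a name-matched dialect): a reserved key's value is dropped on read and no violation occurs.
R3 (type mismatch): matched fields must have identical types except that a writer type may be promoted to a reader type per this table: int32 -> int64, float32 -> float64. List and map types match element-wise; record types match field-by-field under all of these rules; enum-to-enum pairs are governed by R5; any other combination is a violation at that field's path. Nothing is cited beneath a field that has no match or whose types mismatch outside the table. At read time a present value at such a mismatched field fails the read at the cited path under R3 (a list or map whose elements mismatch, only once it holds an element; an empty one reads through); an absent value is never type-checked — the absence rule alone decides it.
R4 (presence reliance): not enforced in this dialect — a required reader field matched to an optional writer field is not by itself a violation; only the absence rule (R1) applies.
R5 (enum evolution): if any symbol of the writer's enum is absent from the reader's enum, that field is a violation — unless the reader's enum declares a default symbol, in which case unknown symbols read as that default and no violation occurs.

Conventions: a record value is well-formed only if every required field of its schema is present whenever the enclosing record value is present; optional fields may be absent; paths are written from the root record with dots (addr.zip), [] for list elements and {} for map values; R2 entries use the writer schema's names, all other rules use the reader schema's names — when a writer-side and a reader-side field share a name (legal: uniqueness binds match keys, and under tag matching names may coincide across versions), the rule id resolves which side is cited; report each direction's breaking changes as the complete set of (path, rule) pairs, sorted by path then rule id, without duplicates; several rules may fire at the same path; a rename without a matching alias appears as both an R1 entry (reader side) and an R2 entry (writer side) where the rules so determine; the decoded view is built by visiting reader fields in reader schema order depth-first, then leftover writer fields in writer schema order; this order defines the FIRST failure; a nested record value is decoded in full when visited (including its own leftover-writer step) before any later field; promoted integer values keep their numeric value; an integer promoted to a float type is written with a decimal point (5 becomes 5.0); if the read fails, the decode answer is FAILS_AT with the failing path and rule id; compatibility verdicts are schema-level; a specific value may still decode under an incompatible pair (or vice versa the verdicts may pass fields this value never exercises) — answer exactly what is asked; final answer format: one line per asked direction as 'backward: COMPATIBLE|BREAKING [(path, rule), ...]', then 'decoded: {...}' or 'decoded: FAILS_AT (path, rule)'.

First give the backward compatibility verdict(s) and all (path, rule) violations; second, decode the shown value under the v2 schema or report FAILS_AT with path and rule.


backward: BREAKING [(addr.primary, R2), (balance, R3), (height, R1), (kind, R5), (tags, R2)]; decoded: FAILS_AT (kind, R5)

in Profile below, arrows point writer -> reader
backward analysis of Profile with v2 as reader and v1 as writer:
  kind <- kind (Role -> Role, writer required)
  height: no writer-side match
  codes: no writer-side match
  addr <- addr (Geo -> Geo, writer optional)
  balance <- balance (float64 -> int64, writer required)
  writer field tags has no reader counterpart
  addr.latitude <- addr.latitude (float32 -> float32, writer required)
  writer field addr.primary has no reader counterpart
  breaking: (addr.primary, R2)
  breaking: (balance, R3)
  breaking: (height, R1)
  breaking: (kind, R5)
  breaking: (tags, R2)
  => backward: BREAKING (5)
migrating the Profile value to v2:
  read fails at kind under R5
  => FAILS_AT (kind, R5)
the rest of the Profile diff is inert for this question:
  field latitude in record Geo: required changed to optional -> affects forward compatibility only, which is not asked


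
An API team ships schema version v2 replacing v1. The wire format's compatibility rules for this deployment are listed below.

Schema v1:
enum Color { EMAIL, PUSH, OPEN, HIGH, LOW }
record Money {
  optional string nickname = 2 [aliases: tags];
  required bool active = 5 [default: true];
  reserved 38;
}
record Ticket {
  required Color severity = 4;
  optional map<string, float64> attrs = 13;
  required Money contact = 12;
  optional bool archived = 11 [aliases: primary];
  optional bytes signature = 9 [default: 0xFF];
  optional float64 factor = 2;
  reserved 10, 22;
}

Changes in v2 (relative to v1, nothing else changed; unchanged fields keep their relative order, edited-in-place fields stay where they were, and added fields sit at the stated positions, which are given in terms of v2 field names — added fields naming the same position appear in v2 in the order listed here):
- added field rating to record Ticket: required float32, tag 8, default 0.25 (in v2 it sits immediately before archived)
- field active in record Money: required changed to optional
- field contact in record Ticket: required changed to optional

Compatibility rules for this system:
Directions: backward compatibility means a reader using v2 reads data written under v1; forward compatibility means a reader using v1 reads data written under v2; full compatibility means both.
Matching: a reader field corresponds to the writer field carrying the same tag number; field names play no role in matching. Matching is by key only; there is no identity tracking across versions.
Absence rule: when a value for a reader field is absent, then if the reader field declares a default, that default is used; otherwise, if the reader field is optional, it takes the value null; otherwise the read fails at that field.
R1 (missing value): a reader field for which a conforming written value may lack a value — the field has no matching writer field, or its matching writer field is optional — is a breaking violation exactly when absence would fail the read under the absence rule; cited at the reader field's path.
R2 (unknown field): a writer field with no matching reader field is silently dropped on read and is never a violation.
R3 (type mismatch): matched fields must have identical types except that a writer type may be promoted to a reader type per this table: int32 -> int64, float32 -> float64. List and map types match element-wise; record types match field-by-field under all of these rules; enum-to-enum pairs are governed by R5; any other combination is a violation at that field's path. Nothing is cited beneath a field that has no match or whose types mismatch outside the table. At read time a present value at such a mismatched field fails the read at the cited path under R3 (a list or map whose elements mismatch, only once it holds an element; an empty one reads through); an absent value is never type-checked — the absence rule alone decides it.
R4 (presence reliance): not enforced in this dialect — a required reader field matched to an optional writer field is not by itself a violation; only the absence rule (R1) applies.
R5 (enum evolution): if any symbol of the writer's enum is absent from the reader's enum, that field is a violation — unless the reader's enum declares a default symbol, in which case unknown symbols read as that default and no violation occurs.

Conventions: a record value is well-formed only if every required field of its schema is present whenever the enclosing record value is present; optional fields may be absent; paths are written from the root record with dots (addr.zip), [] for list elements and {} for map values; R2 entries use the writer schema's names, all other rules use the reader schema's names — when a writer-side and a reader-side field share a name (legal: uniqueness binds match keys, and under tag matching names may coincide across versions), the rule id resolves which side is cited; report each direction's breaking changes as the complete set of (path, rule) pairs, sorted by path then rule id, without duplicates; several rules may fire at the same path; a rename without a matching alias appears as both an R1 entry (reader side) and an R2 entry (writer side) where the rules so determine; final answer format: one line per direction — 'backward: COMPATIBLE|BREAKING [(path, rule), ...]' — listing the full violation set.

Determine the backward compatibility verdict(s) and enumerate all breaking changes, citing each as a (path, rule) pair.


each type pair in Ticket: writer, then reader
backward for Ticket (reader v2, writer v1):
  writer required, Color -> Color: reader severity maps from writer severity
  writer optional, map<string, float64> -> map<string, float64>: reader attrs maps from writer attrs
  writer required, Money -> Money: reader contact maps from writer contact
  rating has no writer counterpart
  writer optional, bool -> bool: reader archived maps from writer archived
  writer optional, bytes -> bytes: reader signature maps from writer signature
  writer optional, float64 -> float64: reader factor maps from writer factor
  writer optional, string -> string: reader contact.nickname maps from writer contact.nickname
  writer required, bool -> bool: reader contact.active maps from writer contact.active
  => no violations; backward on Ticket: COMPATIBLE
ruling out the remaining Ticket differences:
  added field rating to record Ticket: required float32, tag 8, default 0.25 (in v2 it sits immediately before archived) -> inert for the asked Ticket verdict: nothing fires
  field active in record Money: required changed to optional -> inert for the asked Ticket verdict: nothing fires
  field contact in record Ticket: required changed to optional -> affects forward compatibility only, which is not asked

backward: COMPATIBLE []


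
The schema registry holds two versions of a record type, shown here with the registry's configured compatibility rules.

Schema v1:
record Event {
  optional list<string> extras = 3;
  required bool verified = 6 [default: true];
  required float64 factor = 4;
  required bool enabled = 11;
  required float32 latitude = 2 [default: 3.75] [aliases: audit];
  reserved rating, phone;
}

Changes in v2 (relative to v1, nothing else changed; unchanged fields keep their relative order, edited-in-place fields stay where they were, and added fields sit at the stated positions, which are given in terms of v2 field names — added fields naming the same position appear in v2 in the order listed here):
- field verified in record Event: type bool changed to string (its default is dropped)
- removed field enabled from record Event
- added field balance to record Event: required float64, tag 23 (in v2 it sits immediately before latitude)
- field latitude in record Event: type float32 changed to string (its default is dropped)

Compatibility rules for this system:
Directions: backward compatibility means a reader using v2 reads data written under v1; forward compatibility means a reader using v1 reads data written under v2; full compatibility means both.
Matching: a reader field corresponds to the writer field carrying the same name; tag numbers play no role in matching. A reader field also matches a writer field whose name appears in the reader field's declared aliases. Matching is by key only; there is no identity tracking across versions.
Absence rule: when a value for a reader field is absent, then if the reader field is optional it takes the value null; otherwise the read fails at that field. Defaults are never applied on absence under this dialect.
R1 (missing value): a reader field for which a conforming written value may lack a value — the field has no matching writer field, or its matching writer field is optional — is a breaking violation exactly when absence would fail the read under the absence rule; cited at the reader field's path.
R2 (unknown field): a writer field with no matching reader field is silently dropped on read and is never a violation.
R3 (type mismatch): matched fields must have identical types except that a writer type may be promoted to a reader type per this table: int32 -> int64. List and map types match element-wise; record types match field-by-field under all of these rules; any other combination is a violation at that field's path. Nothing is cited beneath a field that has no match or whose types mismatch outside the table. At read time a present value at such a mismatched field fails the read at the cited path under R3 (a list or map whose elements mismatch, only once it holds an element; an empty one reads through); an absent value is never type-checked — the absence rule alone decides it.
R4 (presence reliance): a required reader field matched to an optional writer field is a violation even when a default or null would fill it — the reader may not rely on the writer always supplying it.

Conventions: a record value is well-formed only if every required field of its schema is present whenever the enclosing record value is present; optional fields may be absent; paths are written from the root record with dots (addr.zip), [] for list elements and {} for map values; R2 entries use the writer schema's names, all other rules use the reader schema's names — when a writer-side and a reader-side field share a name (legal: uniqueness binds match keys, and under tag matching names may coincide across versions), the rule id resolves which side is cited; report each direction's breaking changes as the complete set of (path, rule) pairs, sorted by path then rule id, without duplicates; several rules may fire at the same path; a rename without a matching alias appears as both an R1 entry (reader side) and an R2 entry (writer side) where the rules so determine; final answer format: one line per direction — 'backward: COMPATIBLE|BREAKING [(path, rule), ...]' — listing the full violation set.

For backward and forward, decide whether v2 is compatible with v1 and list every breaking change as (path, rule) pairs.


backward: BREAKING [(balance, R1), (latitude, R3), (verified, R3)]; forward: BREAKING [(enabled, R1), (latitude, R3), (verified, R3)]

arrows below run writer -> reader for Event
backward pass over Event, reader schema v2, writer schema v1:
  extras: paired with writer extras (list<string> -> list<string>; writer optional)
  verified: paired with writer verified (bool -> string; writer required)
  factor: paired with writer factor (float64 -> float64; writer required)
  balance has no writer counterpart
  latitude: paired with writer latitude (float32 -> string; writer required)
  writer field enabled has no reader counterpart
  violation R1 at balance
  violation R3 at latitude
  violation R3 at verified
  => backward verdict for Event: BREAKING, 3 violation(s)
forward pass over Event, reader schema v1, writer schema v2:
  extras: paired with writer extras (list<string> -> list<string>; writer optional)
  verified: paired with writer verified (string -> bool; writer required)
  factor: paired with writer factor (float64 -> float64; writer required)
  enabled has no writer counterpart
  latitude: paired with writer latitude (string -> float32; writer required)
  writer field balance has no reader counterpart
  violation R1 at enabled
  violation R3 at latitude
  violation R3 at verified
  => forward verdict for Event: BREAKING, 3 violation(s)


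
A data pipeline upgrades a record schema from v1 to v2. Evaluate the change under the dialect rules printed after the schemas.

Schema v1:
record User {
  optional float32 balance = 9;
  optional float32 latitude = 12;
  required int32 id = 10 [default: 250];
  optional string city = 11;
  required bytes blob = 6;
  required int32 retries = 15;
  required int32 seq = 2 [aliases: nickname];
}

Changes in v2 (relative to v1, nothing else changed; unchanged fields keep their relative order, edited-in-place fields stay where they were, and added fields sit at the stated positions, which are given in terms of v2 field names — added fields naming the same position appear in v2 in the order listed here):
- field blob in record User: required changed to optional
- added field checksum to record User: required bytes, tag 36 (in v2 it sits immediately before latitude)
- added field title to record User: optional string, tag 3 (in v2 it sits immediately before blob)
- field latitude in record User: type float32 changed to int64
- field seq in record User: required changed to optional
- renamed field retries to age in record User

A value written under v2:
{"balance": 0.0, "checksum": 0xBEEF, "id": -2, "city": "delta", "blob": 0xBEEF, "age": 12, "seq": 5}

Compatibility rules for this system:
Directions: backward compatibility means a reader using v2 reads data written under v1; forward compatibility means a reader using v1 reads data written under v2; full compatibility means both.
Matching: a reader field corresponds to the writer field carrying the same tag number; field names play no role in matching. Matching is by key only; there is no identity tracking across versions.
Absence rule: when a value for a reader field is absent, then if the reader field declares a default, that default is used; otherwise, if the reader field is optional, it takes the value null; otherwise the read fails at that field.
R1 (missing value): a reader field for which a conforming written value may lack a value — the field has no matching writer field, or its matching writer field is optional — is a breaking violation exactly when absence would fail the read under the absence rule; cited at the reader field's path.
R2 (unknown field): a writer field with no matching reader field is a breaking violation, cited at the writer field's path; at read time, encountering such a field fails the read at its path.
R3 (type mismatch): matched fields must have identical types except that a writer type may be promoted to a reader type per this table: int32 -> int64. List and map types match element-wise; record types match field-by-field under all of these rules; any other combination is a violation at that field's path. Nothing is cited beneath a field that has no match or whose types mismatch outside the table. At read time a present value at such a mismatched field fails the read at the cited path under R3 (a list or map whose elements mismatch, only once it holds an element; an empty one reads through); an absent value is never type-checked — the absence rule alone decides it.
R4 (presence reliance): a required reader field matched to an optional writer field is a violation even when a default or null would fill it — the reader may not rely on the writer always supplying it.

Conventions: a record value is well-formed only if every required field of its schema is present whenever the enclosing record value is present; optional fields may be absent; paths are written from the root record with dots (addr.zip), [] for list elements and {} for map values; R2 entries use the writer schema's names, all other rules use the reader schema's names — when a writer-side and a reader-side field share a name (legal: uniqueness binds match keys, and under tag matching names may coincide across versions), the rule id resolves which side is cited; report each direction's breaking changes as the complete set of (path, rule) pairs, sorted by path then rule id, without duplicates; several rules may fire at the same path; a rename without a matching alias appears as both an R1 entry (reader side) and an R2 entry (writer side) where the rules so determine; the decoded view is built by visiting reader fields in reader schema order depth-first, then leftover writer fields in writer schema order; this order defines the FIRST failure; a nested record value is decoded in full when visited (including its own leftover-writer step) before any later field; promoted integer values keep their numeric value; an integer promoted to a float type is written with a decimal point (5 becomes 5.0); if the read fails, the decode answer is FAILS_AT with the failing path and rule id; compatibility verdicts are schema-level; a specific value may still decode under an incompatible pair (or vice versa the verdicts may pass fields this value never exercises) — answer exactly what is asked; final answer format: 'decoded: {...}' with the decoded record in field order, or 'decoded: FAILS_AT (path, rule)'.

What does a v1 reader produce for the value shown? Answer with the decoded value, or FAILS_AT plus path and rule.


decoded: FAILS_AT (checksum, R2)

the writer's type comes first in each User pair
migrating the User value to v1:
  balance := 0.0
  latitude := null (absent, optional -> null)
  id := -2
  city := "delta"
  blob := 0xBEEF
  retries := 12 (from writer age)
  seq := 5
  read fails at checksum under R2 (unknown field)
  => FAILS_AT (checksum, R2)
the rest of the User diff is inert for this question:
  field blob in record User: required changed to optional -> changes User's schema-level verdicts only — the decode of this value is the same
  added field title to record User: optional string, tag 3 (in v2 it sits immediately before blob) -> changes User's schema-level verdicts only — the decode of this value is the same
  field latitude in record User: type float32 changed to int64 -> changes User's schema-level verdicts only — the decode of this value is the same
  field seq in record User: required changed to optional -> changes User's schema-level verdicts only — the decode of this value is the same
  renamed field retries to age in record User -> no rule fires on it and the decoded User view is identical with or without it


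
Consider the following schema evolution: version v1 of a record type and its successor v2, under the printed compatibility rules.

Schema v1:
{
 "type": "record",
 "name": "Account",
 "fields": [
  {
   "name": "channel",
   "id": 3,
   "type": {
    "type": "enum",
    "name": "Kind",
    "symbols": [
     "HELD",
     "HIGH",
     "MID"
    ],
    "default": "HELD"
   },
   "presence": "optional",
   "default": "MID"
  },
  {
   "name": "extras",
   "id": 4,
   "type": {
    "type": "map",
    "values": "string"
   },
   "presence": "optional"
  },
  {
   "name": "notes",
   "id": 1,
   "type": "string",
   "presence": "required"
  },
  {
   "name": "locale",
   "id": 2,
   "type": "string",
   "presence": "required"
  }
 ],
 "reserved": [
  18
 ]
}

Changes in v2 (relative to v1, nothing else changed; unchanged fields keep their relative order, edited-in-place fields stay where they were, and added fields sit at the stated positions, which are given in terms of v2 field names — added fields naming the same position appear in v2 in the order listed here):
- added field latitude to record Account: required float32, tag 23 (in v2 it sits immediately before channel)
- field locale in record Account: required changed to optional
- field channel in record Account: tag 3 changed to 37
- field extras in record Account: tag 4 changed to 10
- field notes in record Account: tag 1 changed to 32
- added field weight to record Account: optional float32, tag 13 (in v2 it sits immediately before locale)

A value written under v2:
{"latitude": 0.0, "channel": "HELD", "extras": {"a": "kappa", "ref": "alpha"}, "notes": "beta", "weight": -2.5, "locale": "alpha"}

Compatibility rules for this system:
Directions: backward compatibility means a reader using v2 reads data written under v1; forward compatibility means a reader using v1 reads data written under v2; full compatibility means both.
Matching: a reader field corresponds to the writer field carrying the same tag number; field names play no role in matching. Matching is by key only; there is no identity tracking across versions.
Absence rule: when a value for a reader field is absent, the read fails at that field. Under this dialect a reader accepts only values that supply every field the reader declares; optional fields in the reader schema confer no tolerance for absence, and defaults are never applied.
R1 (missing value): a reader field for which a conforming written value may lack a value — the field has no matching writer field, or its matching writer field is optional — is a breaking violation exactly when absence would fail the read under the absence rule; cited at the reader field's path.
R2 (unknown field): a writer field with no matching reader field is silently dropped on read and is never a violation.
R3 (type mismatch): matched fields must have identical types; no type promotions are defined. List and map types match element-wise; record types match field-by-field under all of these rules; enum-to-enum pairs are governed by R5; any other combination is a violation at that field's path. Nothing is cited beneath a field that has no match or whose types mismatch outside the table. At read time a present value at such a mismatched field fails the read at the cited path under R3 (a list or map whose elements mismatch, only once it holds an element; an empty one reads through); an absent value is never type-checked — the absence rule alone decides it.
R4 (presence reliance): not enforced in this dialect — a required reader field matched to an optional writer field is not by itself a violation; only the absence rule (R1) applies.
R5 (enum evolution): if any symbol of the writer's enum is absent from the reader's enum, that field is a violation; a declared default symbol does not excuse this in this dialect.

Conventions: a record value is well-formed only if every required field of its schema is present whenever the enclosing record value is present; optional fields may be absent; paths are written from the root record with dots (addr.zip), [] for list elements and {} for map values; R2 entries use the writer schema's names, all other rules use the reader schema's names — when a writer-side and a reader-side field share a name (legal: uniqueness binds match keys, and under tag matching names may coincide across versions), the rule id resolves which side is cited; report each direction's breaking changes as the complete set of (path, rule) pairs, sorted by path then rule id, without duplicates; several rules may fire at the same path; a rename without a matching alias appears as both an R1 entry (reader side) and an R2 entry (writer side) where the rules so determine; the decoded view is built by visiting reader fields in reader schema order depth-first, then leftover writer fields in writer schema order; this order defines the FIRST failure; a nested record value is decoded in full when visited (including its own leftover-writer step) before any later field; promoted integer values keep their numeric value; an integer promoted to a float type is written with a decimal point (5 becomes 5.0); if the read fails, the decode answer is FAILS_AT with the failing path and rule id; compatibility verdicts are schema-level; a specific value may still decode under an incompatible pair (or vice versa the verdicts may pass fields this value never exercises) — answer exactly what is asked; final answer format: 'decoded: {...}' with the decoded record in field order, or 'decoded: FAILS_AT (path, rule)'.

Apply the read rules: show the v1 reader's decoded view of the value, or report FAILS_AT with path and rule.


decoded: FAILS_AT (channel, R1)

each type pair in Account: writer, then reader
decode (reader v1):
  read fails at channel under R1 (no fill)
  => FAILS_AT (channel, R1)
diffs on Account not affecting the asked answer:
  added field latitude to record Account: required float32, tag 23 (in v2 it sits immediately before channel) -> shifts the Account verdicts, not this decode
  field locale in record Account: required changed to optional -> shifts the Account verdicts, not this decode
  field extras in record Account: tag 4 changed to 10 -> fires no rule on Account under this dialect and leaves the result unchanged
  field notes in record Account: tag 1 changed to 32 -> shifts the Account verdicts, not this decode
  added field weight to record Account: optional float32, tag 13 (in v2 it sits immediately before locale) -> shifts the Account verdicts, not this decode


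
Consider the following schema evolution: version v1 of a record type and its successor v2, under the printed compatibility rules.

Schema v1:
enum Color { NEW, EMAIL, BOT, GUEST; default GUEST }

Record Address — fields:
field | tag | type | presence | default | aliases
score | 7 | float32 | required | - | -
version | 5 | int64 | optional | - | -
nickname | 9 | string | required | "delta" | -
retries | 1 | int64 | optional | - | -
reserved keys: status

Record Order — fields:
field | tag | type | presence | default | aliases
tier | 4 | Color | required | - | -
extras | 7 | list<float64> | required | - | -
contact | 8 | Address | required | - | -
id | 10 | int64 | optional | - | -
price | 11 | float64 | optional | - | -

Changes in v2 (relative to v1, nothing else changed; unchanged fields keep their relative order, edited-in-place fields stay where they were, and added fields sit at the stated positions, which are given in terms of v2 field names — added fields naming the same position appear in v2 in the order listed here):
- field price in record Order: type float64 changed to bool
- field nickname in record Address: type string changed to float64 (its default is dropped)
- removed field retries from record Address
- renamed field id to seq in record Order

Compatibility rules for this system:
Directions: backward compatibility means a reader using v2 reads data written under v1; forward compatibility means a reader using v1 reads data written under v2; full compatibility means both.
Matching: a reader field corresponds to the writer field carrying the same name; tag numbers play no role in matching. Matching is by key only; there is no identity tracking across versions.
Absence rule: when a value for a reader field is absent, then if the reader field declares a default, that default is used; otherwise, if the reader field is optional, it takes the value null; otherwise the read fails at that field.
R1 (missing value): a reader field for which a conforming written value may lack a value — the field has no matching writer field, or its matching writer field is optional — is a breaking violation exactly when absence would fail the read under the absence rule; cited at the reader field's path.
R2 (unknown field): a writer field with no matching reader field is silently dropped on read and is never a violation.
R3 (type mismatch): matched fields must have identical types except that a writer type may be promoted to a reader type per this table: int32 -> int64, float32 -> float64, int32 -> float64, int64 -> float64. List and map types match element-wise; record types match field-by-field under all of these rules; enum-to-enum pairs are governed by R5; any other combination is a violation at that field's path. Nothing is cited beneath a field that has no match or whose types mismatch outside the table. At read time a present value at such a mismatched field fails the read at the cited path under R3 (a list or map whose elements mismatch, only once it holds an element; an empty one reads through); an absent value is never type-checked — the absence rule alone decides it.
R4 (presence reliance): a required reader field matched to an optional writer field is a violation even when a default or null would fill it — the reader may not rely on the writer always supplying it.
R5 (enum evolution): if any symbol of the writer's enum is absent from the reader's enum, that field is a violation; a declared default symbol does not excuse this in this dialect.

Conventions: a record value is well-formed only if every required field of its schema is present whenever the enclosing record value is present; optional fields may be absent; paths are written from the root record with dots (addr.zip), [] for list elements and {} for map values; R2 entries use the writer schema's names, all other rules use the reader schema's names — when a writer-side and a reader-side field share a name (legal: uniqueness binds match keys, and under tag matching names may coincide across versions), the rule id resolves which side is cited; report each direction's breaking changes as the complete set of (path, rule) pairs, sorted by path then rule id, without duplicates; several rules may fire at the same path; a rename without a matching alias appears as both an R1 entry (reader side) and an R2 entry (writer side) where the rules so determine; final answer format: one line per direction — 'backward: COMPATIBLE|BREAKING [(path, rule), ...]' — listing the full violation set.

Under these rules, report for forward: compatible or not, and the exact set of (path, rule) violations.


forward: BREAKING [(contact.nickname, R3), (price, R3)]

each type pair in Order: writer, then reader
forward for Order (reader v1, writer v2):
  tier: Color -> Color, writer required; from tier
  extras: list<float64> -> list<float64>, writer required; from extras
  contact: Address -> Address, writer required; from contact
  no writer field matches reader id
  price: bool -> float64, writer optional; from price
  leftover writer field: seq
  contact.score: float32 -> float32, writer required; from contact.score
  contact.version: int64 -> int64, writer optional; from contact.version
  contact.nickname: float64 -> string, writer required; from contact.nickname
  no writer field matches reader contact.retries
  violation R3 at contact.nickname
  violation R3 at price
  => forward: BREAKING (2)
the rest of the Order diff is inert for this question:
  removed field retries from record Address -> no rule fires on it in Order's dialect; the asked verdict holds
  renamed field id to seq in record Order -> no rule fires on it in Order's dialect; the asked verdict holds
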